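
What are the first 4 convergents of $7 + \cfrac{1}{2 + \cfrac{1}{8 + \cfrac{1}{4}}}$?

7/1, 15/2, 127/17, 523/70

Using the convergent recurrence p_i = a_i*p_{i-1} + p_{i-2}, q_i = a_i*q_{i-1} + q_{i-2} with p_{-2}=0, p_{-1}=1, q_{-2}=1, q_{-1}=0:
  i=0: a_0=7, p_0 = 7*1 + 0 = 7, q_0 = 7*0 + 1 = 1.
  i=1: a_1=2, p_1 = 2*7 + 1 = 15, q_1 = 2*1 + 0 = 2.
  i=2: a_2=8, p_2 = 8*15 + 7 = 127, q_2 = 8*2 + 1 = 17.
  i=3: a_3=4, p_3 = 4*127 + 15 = 523, q_3 = 4*17 + 2 = 70.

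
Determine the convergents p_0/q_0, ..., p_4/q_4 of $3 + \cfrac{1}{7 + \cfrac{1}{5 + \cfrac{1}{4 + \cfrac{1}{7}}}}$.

Using the convergent recurrence p_i = a_i*p_{i-1} + p_{i-2}, q_i = a_i*q_{i-1} + q_{i-2} with p_{-2}=0, p_{-1}=1, q_{-2}=1, q_{-1}=0:
  i=0: a_0=3, p_0 = 3*1 + 0 = 3, q_0 = 3*0 + 1 = 1.
  i=1: a_1=7, p_1 = 7*3 + 1 = 22, q_1 = 7*1 + 0 = 7.
  i=2: a_2=5, p_2 = 5*22 + 3 = 113, q_2 = 5*7 + 1 = 36.
  i=3: a_3=4, p_3 = 4*113 + 22 = 474, q_3 = 4*36 + 7 = 151.
  i=4: a_4=7, p_4 = 7*474 + 113 = 3431, q_4 = 7*151 + 36 = 1093.

3/1, 22/7, 113/36, 474/151, 3431/1093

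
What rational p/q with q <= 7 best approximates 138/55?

5/2

Expand x = 138/55 as a continued fraction with the Euclidean algorithm:
  138 = 2*55 + 28, so a_0 = 2.
  55 = 1*28 + 27, so a_1 = 1.
  28 = 1*27 + 1, so a_2 = 1.
  27 = 27*1 + 0, so a_3 = 27.
so x = [2; 1, 1, 27].
Convergents (p_i = a_i*p_{i-1} + p_{i-2}, q_i = a_i*q_{i-1} + q_{i-2} with p_{-2}=0, p_{-1}=1, q_{-2}=1, q_{-1}=0), until the denominator exceeds 7:
  i=0: a_0=2, p_0 = 2*1 + 0 = 2, q_0 = 2*0 + 1 = 1.
  i=1: a_1=1, p_1 = 1*2 + 1 = 3, q_1 = 1*1 + 0 = 1.
  i=2: a_2=1, p_2 = 1*3 + 2 = 5, q_2 = 1*1 + 1 = 2.
  i=3: a_3=27, p_3 = 27*5 + 3 = 138, q_3 = 27*2 + 1 = 55.
q_3 = 55 > 7, so the last convergent with denominator <= 7 is p_2/q_2 = 5/2.
The closest fraction with denominator <= 7 is either p_2/q_2 or the intermediate fraction (k*p_2 + p_1)/(k*q_2 + q_1) with the largest k >= 1 whose denominator stays <= 7; these approach x as k grows, and every other convergent or intermediate fraction in range is farther away.
Largest k: floor((7 - q_1)/q_2) = floor((7 - 1)/2) = 3.
That gives (3*5 + 3)/(3*2 + 1) = 18/7.
Compare the errors: |x - 5/2| = |138*2 - 5*55|/(55*2) = 1/110, and |x - 18/7| = |138*7 - 18*55|/(55*7) = 24/385.
Cross-multiplying, 1*385 = 385 < 2640 = 24*110, so 1/110 is smaller: the convergent 5/2 is closer to x than 18/7.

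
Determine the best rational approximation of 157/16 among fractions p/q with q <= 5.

Expand x = 157/16 as a continued fraction with the Euclidean algorithm:
  157 = 9*16 + 13, so a_0 = 9.
  16 = 1*13 + 3, so a_1 = 1.
  13 = 4*3 + 1, so a_2 = 4.
  3 = 3*1 + 0, so a_3 = 3.
so x = [9; 1, 4, 3].
Convergents (p_i = a_i*p_{i-1} + p_{i-2}, q_i = a_i*q_{i-1} + q_{i-2} with p_{-2}=0, p_{-1}=1, q_{-2}=1, q_{-1}=0), until the denominator exceeds 5:
  i=0: a_0=9, p_0 = 9*1 + 0 = 9, q_0 = 9*0 + 1 = 1.
  i=1: a_1=1, p_1 = 1*9 + 1 = 10, q_1 = 1*1 + 0 = 1.
  i=2: a_2=4, p_2 = 4*10 + 9 = 49, q_2 = 4*1 + 1 = 5.
  i=3: a_3=3, p_3 = 3*49 + 10 = 157, q_3 = 3*5 + 1 = 16.
q_3 = 16 > 5, so the last convergent with denominator <= 5 is p_2/q_2 = 49/5.
The closest fraction with denominator <= 5 is either p_2/q_2 or the intermediate fraction (k*p_2 + p_1)/(k*q_2 + q_1) with the largest k >= 1 whose denominator stays <= 5; these approach x as k grows, and every other convergent or intermediate fraction in range is farther away.
Largest k: floor((5 - q_1)/q_2) = floor((5 - 1)/5) = 0.
Since k = 0, no intermediate fraction beyond p_2/q_2 has denominator <= 5, so the convergent 49/5 is the closest (its error is |157*5 - 49*16|/(16*5) = 1/80).

49/5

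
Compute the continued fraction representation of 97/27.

[3; 1, 1, 2, 5]

Run the Euclidean algorithm on 97 and 27; the successive quotients are the partial quotients a_0, a_1, ... (each step inverts the fractional part left over by the previous one):
  97 = 3*27 + 16, so a_0 = 3.
  27 = 1*16 + 11, so a_1 = 1.
  16 = 1*11 + 5, so a_2 = 1.
  11 = 2*5 + 1, so a_3 = 2.
  5 = 5*1 + 0, so a_4 = 5.
The remainder reaches 0 after 5 divisions, so the expansion has 5 partial quotients, read off in order.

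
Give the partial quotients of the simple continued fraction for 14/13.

[1; 13]

Run the Euclidean algorithm on 14 and 13; the successive quotients are the partial quotients a_0, a_1, ... (each step inverts the fractional part left over by the previous one):
  14 = 1*13 + 1, so a_0 = 1.
  13 = 13*1 + 0, so a_1 = 13.
The remainder reaches 0 after 2 divisions, so the expansion has 2 partial quotients, read off in order.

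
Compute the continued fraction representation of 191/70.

[2; 1, 2, 1, 2, 6]

Run the Euclidean algorithm on 191 and 70; the successive quotients are the partial quotients a_0, a_1, ... (each step inverts the fractional part left over by the previous one):
  191 = 2*70 + 51, so a_0 = 2.
  70 = 1*51 + 19, so a_1 = 1.
  51 = 2*19 + 13, so a_2 = 2.
  19 = 1*13 + 6, so a_3 = 1.
  13 = 2*6 + 1, so a_4 = 2.
  6 = 6*1 + 0, so a_5 = 6.
The remainder reaches 0 after 6 divisions, so the expansion has 6 partial quotients, read off in order.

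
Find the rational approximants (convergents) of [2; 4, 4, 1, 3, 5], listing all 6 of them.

2/1, 9/4, 38/17, 47/21, 179/80, 942/421

Using the convergent recurrence p_i = a_i*p_{i-1} + p_{i-2}, q_i = a_i*q_{i-1} + q_{i-2} with p_{-2}=0, p_{-1}=1, q_{-2}=1, q_{-1}=0:
  i=0: a_0=2, p_0 = 2*1 + 0 = 2, q_0 = 2*0 + 1 = 1.
  i=1: a_1=4, p_1 = 4*2 + 1 = 9, q_1 = 4*1 + 0 = 4.
  i=2: a_2=4, p_2 = 4*9 + 2 = 38, q_2 = 4*4 + 1 = 17.
  i=3: a_3=1, p_3 = 1*38 + 9 = 47, q_3 = 1*17 + 4 = 21.
  i=4: a_4=3, p_4 = 3*47 + 38 = 179, q_4 = 3*21 + 17 = 80.
  i=5: a_5=5, p_5 = 5*179 + 47 = 942, q_5 = 5*80 + 21 = 421.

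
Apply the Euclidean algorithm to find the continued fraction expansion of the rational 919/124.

Run the Euclidean algorithm on 919 and 124; the successive quotients are the partial quotients a_0, a_1, ... (each step inverts the fractional part left over by the previous one):
  919 = 7*124 + 51, so a_0 = 7.
  124 = 2*51 + 22, so a_1 = 2.
  51 = 2*22 + 7, so a_2 = 2.
  22 = 3*7 + 1, so a_3 = 3.
  7 = 7*1 + 0, so a_4 = 7.
The remainder reaches 0 after 5 divisions, so the expansion has 5 partial quotients, read off in order.

[7; 2, 2, 3, 7]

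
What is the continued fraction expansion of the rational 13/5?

[2; 1, 1, 2]

Run the Euclidean algorithm on 13 and 5; the successive quotients are the partial quotients a_0, a_1, ... (each step inverts the fractional part left over by the previous one):
  13 = 2*5 + 3, so a_0 = 2.
  5 = 1*3 + 2, so a_1 = 1.
  3 = 1*2 + 1, so a_2 = 1.
  2 = 2*1 + 0, so a_3 = 2.
The remainder reaches 0 after 4 divisions, so the expansion has 4 partial quotients, read off in order.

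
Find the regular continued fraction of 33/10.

[3; 3, 3]

Run the Euclidean algorithm on 33 and 10; the successive quotients are the partial quotients a_0, a_1, ... (each step inverts the fractional part left over by the previous one):
  33 = 3*10 + 3, so a_0 = 3.
  10 = 3*3 + 1, so a_1 = 3.
  3 = 3*1 + 0, so a_2 = 3.
The remainder reaches 0 after 3 divisions, so the expansion has 3 partial quotients, read off in order.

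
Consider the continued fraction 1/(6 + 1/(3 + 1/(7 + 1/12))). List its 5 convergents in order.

0/1, 1/6, 3/19, 22/139, 267/1687

Using the convergent recurrence p_i = a_i*p_{i-1} + p_{i-2}, q_i = a_i*q_{i-1} + q_{i-2} with p_{-2}=0, p_{-1}=1, q_{-2}=1, q_{-1}=0:
  i=0: a_0=0, p_0 = 0*1 + 0 = 0, q_0 = 0*0 + 1 = 1.
  i=1: a_1=6, p_1 = 6*0 + 1 = 1, q_1 = 6*1 + 0 = 6.
  i=2: a_2=3, p_2 = 3*1 + 0 = 3, q_2 = 3*6 + 1 = 19.
  i=3: a_3=7, p_3 = 7*3 + 1 = 22, q_3 = 7*19 + 6 = 139.
  i=4: a_4=12, p_4 = 12*22 + 3 = 267, q_4 = 12*139 + 19 = 1687.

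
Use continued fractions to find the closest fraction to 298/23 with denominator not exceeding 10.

Expand x = 298/23 as a continued fraction with the Euclidean algorithm:
  298 = 12*23 + 22, so a_0 = 12.
  23 = 1*22 + 1, so a_1 = 1.
  22 = 22*1 + 0, so a_2 = 22.
so x = [12; 1, 22].
Convergents (p_i = a_i*p_{i-1} + p_{i-2}, q_i = a_i*q_{i-1} + q_{i-2} with p_{-2}=0, p_{-1}=1, q_{-2}=1, q_{-1}=0), until the denominator exceeds 10:
  i=0: a_0=12, p_0 = 12*1 + 0 = 12, q_0 = 12*0 + 1 = 1.
  i=1: a_1=1, p_1 = 1*12 + 1 = 13, q_1 = 1*1 + 0 = 1.
  i=2: a_2=22, p_2 = 22*13 + 12 = 298, q_2 = 22*1 + 1 = 23.
q_2 = 23 > 10, so the last convergent with denominator <= 10 is p_1/q_1 = 13/1.
The closest fraction with denominator <= 10 is either p_1/q_1 or the intermediate fraction (k*p_1 + p_0)/(k*q_1 + q_0) with the largest k >= 1 whose denominator stays <= 10; these approach x as k grows, and every other convergent or intermediate fraction in range is farther away.
Largest k: floor((10 - q_0)/q_1) = floor((10 - 1)/1) = 9.
That gives (9*13 + 12)/(9*1 + 1) = 129/10.
Compare the errors: |x - 13/1| = |298*1 - 13*23|/(23*1) = 1/23, and |x - 129/10| = |298*10 - 129*23|/(23*10) = 13/230.
Cross-multiplying, 1*230 = 230 < 299 = 13*23, so 1/23 is smaller: the convergent 13/1 is closer to x than 129/10.

13/1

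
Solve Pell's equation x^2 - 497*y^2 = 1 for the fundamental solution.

(x, y) = (1201887, 53912)

First expand sqrt(497) as a continued fraction. With x_i = (sqrt(497) + m_i)/d_i and (m_0, d_0) = (0, 1): a_0 = floor(sqrt(497)) = 22, since 22^2 = 484 <= 497 < 529 = 23^2.
Iterate m_{i+1} = d_i*a_i - m_i, d_{i+1} = (497 - m_{i+1}^2)/d_i, a_{i+1} = floor((a_0 + m_{i+1})/d_{i+1}):
  m_1 = 1*22 - 0 = 22, d_1 = (497 - 22^2)/1 = 13/1 = 13, a_1 = floor((22 + 22)/13) = 3.
  m_2 = 13*3 - 22 = 17, d_2 = (497 - 17^2)/13 = 208/13 = 16, a_2 = floor((22 + 17)/16) = 2.
  m_3 = 16*2 - 17 = 15, d_3 = (497 - 15^2)/16 = 272/16 = 17, a_3 = floor((22 + 15)/17) = 2.
  m_4 = 17*2 - 15 = 19, d_4 = (497 - 19^2)/17 = 136/17 = 8, a_4 = floor((22 + 19)/8) = 5.
  m_5 = 8*5 - 19 = 21, d_5 = (497 - 21^2)/8 = 56/8 = 7, a_5 = floor((22 + 21)/7) = 6.
  m_6 = 7*6 - 21 = 21, d_6 = (497 - 21^2)/7 = 56/7 = 8, a_6 = floor((22 + 21)/8) = 5.
  m_7 = 8*5 - 21 = 19, d_7 = (497 - 19^2)/8 = 136/8 = 17, a_7 = floor((22 + 19)/17) = 2.
  m_8 = 17*2 - 19 = 15, d_8 = (497 - 15^2)/17 = 272/17 = 16, a_8 = floor((22 + 15)/16) = 2.
  m_9 = 16*2 - 15 = 17, d_9 = (497 - 17^2)/16 = 208/16 = 13, a_9 = floor((22 + 17)/13) = 3.
  m_10 = 13*3 - 17 = 22, d_10 = (497 - 22^2)/13 = 13/13 = 1, a_10 = floor((22 + 22)/1) = 44.
  m_11 = 1*44 - 22 = 22, d_11 = (497 - 22^2)/1 = 13/1 = 13: (m_11, d_11) = (m_1, d_1) = (22, 13), so from here the quotients repeat a_1, ..., a_10; the period length is 10.
So sqrt(497) = [22; (3, 2, 2, 5, 6, 5, 2, 2, 3, 44)] with period length k = 10.
k is even, so the fundamental solution of x^2 - 497y^2 = 1 is (p_{k-1}, q_{k-1}) = (p_9, q_9); compute convergents through index 9.
Convergents (p_i = a_i*p_{i-1} + p_{i-2}, q_i = a_i*q_{i-1} + q_{i-2} with p_{-2}=0, p_{-1}=1, q_{-2}=1, q_{-1}=0):
  i=0: a_0=22, p_0 = 22*1 + 0 = 22, q_0 = 22*0 + 1 = 1.
  i=1: a_1=3, p_1 = 3*22 + 1 = 67, q_1 = 3*1 + 0 = 3.
  i=2: a_2=2, p_2 = 2*67 + 22 = 156, q_2 = 2*3 + 1 = 7.
  i=3: a_3=2, p_3 = 2*156 + 67 = 379, q_3 = 2*7 + 3 = 17.
  i=4: a_4=5, p_4 = 5*379 + 156 = 2051, q_4 = 5*17 + 7 = 92.
  i=5: a_5=6, p_5 = 6*2051 + 379 = 12685, q_5 = 6*92 + 17 = 569.
  i=6: a_6=5, p_6 = 5*12685 + 2051 = 65476, q_6 = 5*569 + 92 = 2937.
  i=7: a_7=2, p_7 = 2*65476 + 12685 = 143637, q_7 = 2*2937 + 569 = 6443.
  i=8: a_8=2, p_8 = 2*143637 + 65476 = 352750, q_8 = 2*6443 + 2937 = 15823.
  i=9: a_9=3, p_9 = 3*352750 + 143637 = 1201887, q_9 = 3*15823 + 6443 = 53912.
Check: 1201887^2 - 497*53912^2 = 1444532360769 - 1444532360768 = 1, so (x, y) = (1201887, 53912) solves the equation, and by the theorem it is the least positive solution.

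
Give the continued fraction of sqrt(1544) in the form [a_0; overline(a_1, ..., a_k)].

Write x_i = (sqrt(1544) + m_i)/d_i with (m_0, d_0) = (0, 1). a_0 = floor(sqrt(1544)) = 39, since 39^2 = 1521 <= 1544 < 1600 = 40^2.
Iterate m_{i+1} = d_i*a_i - m_i, d_{i+1} = (1544 - m_{i+1}^2)/d_i, a_{i+1} = floor((a_0 + m_{i+1})/d_{i+1}):
  m_1 = 1*39 - 0 = 39, d_1 = (1544 - 39^2)/1 = 23/1 = 23, a_1 = floor((39 + 39)/23) = 3.
  m_2 = 23*3 - 39 = 30, d_2 = (1544 - 30^2)/23 = 644/23 = 28, a_2 = floor((39 + 30)/28) = 2.
  m_3 = 28*2 - 30 = 26, d_3 = (1544 - 26^2)/28 = 868/28 = 31, a_3 = floor((39 + 26)/31) = 2.
  m_4 = 31*2 - 26 = 36, d_4 = (1544 - 36^2)/31 = 248/31 = 8, a_4 = floor((39 + 36)/8) = 9.
  m_5 = 8*9 - 36 = 36, d_5 = (1544 - 36^2)/8 = 248/8 = 31, a_5 = floor((39 + 36)/31) = 2.
  m_6 = 31*2 - 36 = 26, d_6 = (1544 - 26^2)/31 = 868/31 = 28, a_6 = floor((39 + 26)/28) = 2.
  m_7 = 28*2 - 26 = 30, d_7 = (1544 - 30^2)/28 = 644/28 = 23, a_7 = floor((39 + 30)/23) = 3.
  m_8 = 23*3 - 30 = 39, d_8 = (1544 - 39^2)/23 = 23/23 = 1, a_8 = floor((39 + 39)/1) = 78.
  m_9 = 1*78 - 39 = 39, d_9 = (1544 - 39^2)/1 = 23/1 = 23: (m_9, d_9) = (m_1, d_1) = (39, 23), so from here the quotients repeat a_1, ..., a_8; the period length is 8.
Hence the expansion of sqrt(1544) is a_0 = 39 followed by the repeating block 3, 2, 2, 9, 2, 2, 3, 78 (period 8).

[39; overline(3, 2, 2, 9, 2, 2, 3, 78)]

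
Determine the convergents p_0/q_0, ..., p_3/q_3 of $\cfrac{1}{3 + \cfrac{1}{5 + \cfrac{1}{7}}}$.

Using the convergent recurrence p_i = a_i*p_{i-1} + p_{i-2}, q_i = a_i*q_{i-1} + q_{i-2} with p_{-2}=0, p_{-1}=1, q_{-2}=1, q_{-1}=0:
  i=0: a_0=0, p_0 = 0*1 + 0 = 0, q_0 = 0*0 + 1 = 1.
  i=1: a_1=3, p_1 = 3*0 + 1 = 1, q_1 = 3*1 + 0 = 3.
  i=2: a_2=5, p_2 = 5*1 + 0 = 5, q_2 = 5*3 + 1 = 16.
  i=3: a_3=7, p_3 = 7*5 + 1 = 36, q_3 = 7*16 + 3 = 115.

0/1, 1/3, 5/16, 36/115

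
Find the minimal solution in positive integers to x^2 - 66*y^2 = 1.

First expand sqrt(66) as a continued fraction. With x_i = (sqrt(66) + m_i)/d_i and (m_0, d_0) = (0, 1): a_0 = floor(sqrt(66)) = 8, since 8^2 = 64 <= 66 < 81 = 9^2.
Iterate m_{i+1} = d_i*a_i - m_i, d_{i+1} = (66 - m_{i+1}^2)/d_i, a_{i+1} = floor((a_0 + m_{i+1})/d_{i+1}):
  m_1 = 1*8 - 0 = 8, d_1 = (66 - 8^2)/1 = 2/1 = 2, a_1 = floor((8 + 8)/2) = 8.
  m_2 = 2*8 - 8 = 8, d_2 = (66 - 8^2)/2 = 2/2 = 1, a_2 = floor((8 + 8)/1) = 16.
  m_3 = 1*16 - 8 = 8, d_3 = (66 - 8^2)/1 = 2/1 = 2: (m_3, d_3) = (m_1, d_1) = (8, 2), so from here the quotients repeat a_1, a_2; the period length is 2.
So sqrt(66) = [8; (8, 16)] with period length k = 2.
k is even, so the fundamental solution of x^2 - 66y^2 = 1 is (p_{k-1}, q_{k-1}) = (p_1, q_1); compute convergents through index 1.
Convergents (p_i = a_i*p_{i-1} + p_{i-2}, q_i = a_i*q_{i-1} + q_{i-2} with p_{-2}=0, p_{-1}=1, q_{-2}=1, q_{-1}=0):
  i=0: a_0=8, p_0 = 8*1 + 0 = 8, q_0 = 8*0 + 1 = 1.
  i=1: a_1=8, p_1 = 8*8 + 1 = 65, q_1 = 8*1 + 0 = 8.
Check: 65^2 - 66*8^2 = 4225 - 4224 = 1, so (x, y) = (65, 8) solves the equation, and by the theorem it is the least positive solution.

(x, y) = (65, 8)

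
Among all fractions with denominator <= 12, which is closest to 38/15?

Expand x = 38/15 as a continued fraction with the Euclidean algorithm:
  38 = 2*15 + 8, so a_0 = 2.
  15 = 1*8 + 7, so a_1 = 1.
  8 = 1*7 + 1, so a_2 = 1.
  7 = 7*1 + 0, so a_3 = 7.
so x = [2; 1, 1, 7].
Convergents (p_i = a_i*p_{i-1} + p_{i-2}, q_i = a_i*q_{i-1} + q_{i-2} with p_{-2}=0, p_{-1}=1, q_{-2}=1, q_{-1}=0), until the denominator exceeds 12:
  i=0: a_0=2, p_0 = 2*1 + 0 = 2, q_0 = 2*0 + 1 = 1.
  i=1: a_1=1, p_1 = 1*2 + 1 = 3, q_1 = 1*1 + 0 = 1.
  i=2: a_2=1, p_2 = 1*3 + 2 = 5, q_2 = 1*1 + 1 = 2.
  i=3: a_3=7, p_3 = 7*5 + 3 = 38, q_3 = 7*2 + 1 = 15.
q_3 = 15 > 12, so the last convergent with denominator <= 12 is p_2/q_2 = 5/2.
The closest fraction with denominator <= 12 is either p_2/q_2 or the intermediate fraction (k*p_2 + p_1)/(k*q_2 + q_1) with the largest k >= 1 whose denominator stays <= 12; these approach x as k grows, and every other convergent or intermediate fraction in range is farther away.
Largest k: floor((12 - q_1)/q_2) = floor((12 - 1)/2) = 5.
That gives (5*5 + 3)/(5*2 + 1) = 28/11.
Compare the errors: |x - 5/2| = |38*2 - 5*15|/(15*2) = 1/30, and |x - 28/11| = |38*11 - 28*15|/(15*11) = 2/165.
Cross-multiplying, 2*30 = 60 < 165 = 1*165, so 2/165 is smaller: the intermediate fraction 28/11 is closer to x than 5/2.

28/11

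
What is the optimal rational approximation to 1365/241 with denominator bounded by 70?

385/68

Expand x = 1365/241 as a continued fraction with the Euclidean algorithm:
  1365 = 5*241 + 160, so a_0 = 5.
  241 = 1*160 + 81, so a_1 = 1.
  160 = 1*81 + 79, so a_2 = 1.
  81 = 1*79 + 2, so a_3 = 1.
  79 = 39*2 + 1, so a_4 = 39.
  2 = 2*1 + 0, so a_5 = 2.
so x = [5; 1, 1, 1, 39, 2].
Convergents (p_i = a_i*p_{i-1} + p_{i-2}, q_i = a_i*q_{i-1} + q_{i-2} with p_{-2}=0, p_{-1}=1, q_{-2}=1, q_{-1}=0), until the denominator exceeds 70:
  i=0: a_0=5, p_0 = 5*1 + 0 = 5, q_0 = 5*0 + 1 = 1.
  i=1: a_1=1, p_1 = 1*5 + 1 = 6, q_1 = 1*1 + 0 = 1.
  i=2: a_2=1, p_2 = 1*6 + 5 = 11, q_2 = 1*1 + 1 = 2.
  i=3: a_3=1, p_3 = 1*11 + 6 = 17, q_3 = 1*2 + 1 = 3.
  i=4: a_4=39, p_4 = 39*17 + 11 = 674, q_4 = 39*3 + 2 = 119.
q_4 = 119 > 70, so the last convergent with denominator <= 70 is p_3/q_3 = 17/3.
The closest fraction with denominator <= 70 is either p_3/q_3 or the intermediate fraction (k*p_3 + p_2)/(k*q_3 + q_2) with the largest k >= 1 whose denominator stays <= 70; these approach x as k grows, and every other convergent or intermediate fraction in range is farther away.
Largest k: floor((70 - q_2)/q_3) = floor((70 - 2)/3) = 22.
That gives (22*17 + 11)/(22*3 + 2) = 385/68.
Compare the errors: |x - 17/3| = |1365*3 - 17*241|/(241*3) = 2/723, and |x - 385/68| = |1365*68 - 385*241|/(241*68) = 35/16388.
Cross-multiplying, 35*723 = 25305 < 32776 = 2*16388, so 35/16388 is smaller: the intermediate fraction 385/68 is closer to x than 17/3.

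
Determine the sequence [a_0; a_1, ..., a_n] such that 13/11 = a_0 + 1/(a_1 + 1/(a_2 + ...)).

Run the Euclidean algorithm on 13 and 11; the successive quotients are the partial quotients a_0, a_1, ... (each step inverts the fractional part left over by the previous one):
  13 = 1*11 + 2, so a_0 = 1.
  11 = 5*2 + 1, so a_1 = 5.
  2 = 2*1 + 0, so a_2 = 2.
The remainder reaches 0 after 3 divisions, so the expansion has 3 partial quotients, read off in order.

[1; 5, 2]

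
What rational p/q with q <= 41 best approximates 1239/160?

Expand x = 1239/160 as a continued fraction with the Euclidean algorithm:
  1239 = 7*160 + 119, so a_0 = 7.
  160 = 1*119 + 41, so a_1 = 1.
  119 = 2*41 + 37, so a_2 = 2.
  41 = 1*37 + 4, so a_3 = 1.
  37 = 9*4 + 1, so a_4 = 9.
  4 = 4*1 + 0, so a_5 = 4.
so x = [7; 1, 2, 1, 9, 4].
Convergents (p_i = a_i*p_{i-1} + p_{i-2}, q_i = a_i*q_{i-1} + q_{i-2} with p_{-2}=0, p_{-1}=1, q_{-2}=1, q_{-1}=0), until the denominator exceeds 41:
  i=0: a_0=7, p_0 = 7*1 + 0 = 7, q_0 = 7*0 + 1 = 1.
  i=1: a_1=1, p_1 = 1*7 + 1 = 8, q_1 = 1*1 + 0 = 1.
  i=2: a_2=2, p_2 = 2*8 + 7 = 23, q_2 = 2*1 + 1 = 3.
  i=3: a_3=1, p_3 = 1*23 + 8 = 31, q_3 = 1*3 + 1 = 4.
  i=4: a_4=9, p_4 = 9*31 + 23 = 302, q_4 = 9*4 + 3 = 39.
  i=5: a_5=4, p_5 = 4*302 + 31 = 1239, q_5 = 4*39 + 4 = 160.
q_5 = 160 > 41, so the last convergent with denominator <= 41 is p_4/q_4 = 302/39.
The closest fraction with denominator <= 41 is either p_4/q_4 or the intermediate fraction (k*p_4 + p_3)/(k*q_4 + q_3) with the largest k >= 1 whose denominator stays <= 41; these approach x as k grows, and every other convergent or intermediate fraction in range is farther away.
Largest k: floor((41 - q_3)/q_4) = floor((41 - 4)/39) = 0.
Since k = 0, no intermediate fraction beyond p_4/q_4 has denominator <= 41, so the convergent 302/39 is the closest (its error is |1239*39 - 302*160|/(160*39) = 1/6240).

302/39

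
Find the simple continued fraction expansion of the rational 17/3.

Run the Euclidean algorithm on 17 and 3; the successive quotients are the partial quotients a_0, a_1, ... (each step inverts the fractional part left over by the previous one):
  17 = 5*3 + 2, so a_0 = 5.
  3 = 1*2 + 1, so a_1 = 1.
  2 = 2*1 + 0, so a_2 = 2.
The remainder reaches 0 after 3 divisions, so the expansion has 3 partial quotients, read off in order.

[5; 1, 2]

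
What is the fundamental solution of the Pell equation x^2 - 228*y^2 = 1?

(x, y) = (151, 10)

First expand sqrt(228) as a continued fraction. With x_i = (sqrt(228) + m_i)/d_i and (m_0, d_0) = (0, 1): a_0 = floor(sqrt(228)) = 15, since 15^2 = 225 <= 228 < 256 = 16^2.
Iterate m_{i+1} = d_i*a_i - m_i, d_{i+1} = (228 - m_{i+1}^2)/d_i, a_{i+1} = floor((a_0 + m_{i+1})/d_{i+1}):
  m_1 = 1*15 - 0 = 15, d_1 = (228 - 15^2)/1 = 3/1 = 3, a_1 = floor((15 + 15)/3) = 10.
  m_2 = 3*10 - 15 = 15, d_2 = (228 - 15^2)/3 = 3/3 = 1, a_2 = floor((15 + 15)/1) = 30.
  m_3 = 1*30 - 15 = 15, d_3 = (228 - 15^2)/1 = 3/1 = 3: (m_3, d_3) = (m_1, d_1) = (15, 3), so from here the quotients repeat a_1, a_2; the period length is 2.
So sqrt(228) = [15; (10, 30)] with period length k = 2.
k is even, so the fundamental solution of x^2 - 228y^2 = 1 is (p_{k-1}, q_{k-1}) = (p_1, q_1); compute convergents through index 1.
Convergents (p_i = a_i*p_{i-1} + p_{i-2}, q_i = a_i*q_{i-1} + q_{i-2} with p_{-2}=0, p_{-1}=1, q_{-2}=1, q_{-1}=0):
  i=0: a_0=15, p_0 = 15*1 + 0 = 15, q_0 = 15*0 + 1 = 1.
  i=1: a_1=10, p_1 = 10*15 + 1 = 151, q_1 = 10*1 + 0 = 10.
Check: 151^2 - 228*10^2 = 22801 - 22800 = 1, so (x, y) = (151, 10) solves the equation, and by the theorem it is the least positive solution.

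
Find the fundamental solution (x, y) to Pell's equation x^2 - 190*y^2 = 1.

(x, y) = (52021, 3774)

First expand sqrt(190) as a continued fraction. With x_i = (sqrt(190) + m_i)/d_i and (m_0, d_0) = (0, 1): a_0 = floor(sqrt(190)) = 13, since 13^2 = 169 <= 190 < 196 = 14^2.
Iterate m_{i+1} = d_i*a_i - m_i, d_{i+1} = (190 - m_{i+1}^2)/d_i, a_{i+1} = floor((a_0 + m_{i+1})/d_{i+1}):
  m_1 = 1*13 - 0 = 13, d_1 = (190 - 13^2)/1 = 21/1 = 21, a_1 = floor((13 + 13)/21) = 1.
  m_2 = 21*1 - 13 = 8, d_2 = (190 - 8^2)/21 = 126/21 = 6, a_2 = floor((13 + 8)/6) = 3.
  m_3 = 6*3 - 8 = 10, d_3 = (190 - 10^2)/6 = 90/6 = 15, a_3 = floor((13 + 10)/15) = 1.
  m_4 = 15*1 - 10 = 5, d_4 = (190 - 5^2)/15 = 165/15 = 11, a_4 = floor((13 + 5)/11) = 1.
  m_5 = 11*1 - 5 = 6, d_5 = (190 - 6^2)/11 = 154/11 = 14, a_5 = floor((13 + 6)/14) = 1.
  m_6 = 14*1 - 6 = 8, d_6 = (190 - 8^2)/14 = 126/14 = 9, a_6 = floor((13 + 8)/9) = 2.
  m_7 = 9*2 - 8 = 10, d_7 = (190 - 10^2)/9 = 90/9 = 10, a_7 = floor((13 + 10)/10) = 2.
  m_8 = 10*2 - 10 = 10, d_8 = (190 - 10^2)/10 = 90/10 = 9, a_8 = floor((13 + 10)/9) = 2.
  m_9 = 9*2 - 10 = 8, d_9 = (190 - 8^2)/9 = 126/9 = 14, a_9 = floor((13 + 8)/14) = 1.
  m_10 = 14*1 - 8 = 6, d_10 = (190 - 6^2)/14 = 154/14 = 11, a_10 = floor((13 + 6)/11) = 1.
  m_11 = 11*1 - 6 = 5, d_11 = (190 - 5^2)/11 = 165/11 = 15, a_11 = floor((13 + 5)/15) = 1.
  m_12 = 15*1 - 5 = 10, d_12 = (190 - 10^2)/15 = 90/15 = 6, a_12 = floor((13 + 10)/6) = 3.
  m_13 = 6*3 - 10 = 8, d_13 = (190 - 8^2)/6 = 126/6 = 21, a_13 = floor((13 + 8)/21) = 1.
  m_14 = 21*1 - 8 = 13, d_14 = (190 - 13^2)/21 = 21/21 = 1, a_14 = floor((13 + 13)/1) = 26.
  m_15 = 1*26 - 13 = 13, d_15 = (190 - 13^2)/1 = 21/1 = 21: (m_15, d_15) = (m_1, d_1) = (13, 21), so from here the quotients repeat a_1, ..., a_14; the period length is 14.
So sqrt(190) = [13; (1, 3, 1, 1, 1, 2, 2, 2, 1, 1, 1, 3, 1, 26)] with period length k = 14.
k is even, so the fundamental solution of x^2 - 190y^2 = 1 is (p_{k-1}, q_{k-1}) = (p_13, q_13); compute convergents through index 13.
Convergents (p_i = a_i*p_{i-1} + p_{i-2}, q_i = a_i*q_{i-1} + q_{i-2} with p_{-2}=0, p_{-1}=1, q_{-2}=1, q_{-1}=0):
  i=0: a_0=13, p_0 = 13*1 + 0 = 13, q_0 = 13*0 + 1 = 1.
  i=1: a_1=1, p_1 = 1*13 + 1 = 14, q_1 = 1*1 + 0 = 1.
  i=2: a_2=3, p_2 = 3*14 + 13 = 55, q_2 = 3*1 + 1 = 4.
  i=3: a_3=1, p_3 = 1*55 + 14 = 69, q_3 = 1*4 + 1 = 5.
  i=4: a_4=1, p_4 = 1*69 + 55 = 124, q_4 = 1*5 + 4 = 9.
  i=5: a_5=1, p_5 = 1*124 + 69 = 193, q_5 = 1*9 + 5 = 14.
  i=6: a_6=2, p_6 = 2*193 + 124 = 510, q_6 = 2*14 + 9 = 37.
  i=7: a_7=2, p_7 = 2*510 + 193 = 1213, q_7 = 2*37 + 14 = 88.
  i=8: a_8=2, p_8 = 2*1213 + 510 = 2936, q_8 = 2*88 + 37 = 213.
  i=9: a_9=1, p_9 = 1*2936 + 1213 = 4149, q_9 = 1*213 + 88 = 301.
  i=10: a_10=1, p_10 = 1*4149 + 2936 = 7085, q_10 = 1*301 + 213 = 514.
  i=11: a_11=1, p_11 = 1*7085 + 4149 = 11234, q_11 = 1*514 + 301 = 815.
  i=12: a_12=3, p_12 = 3*11234 + 7085 = 40787, q_12 = 3*815 + 514 = 2959.
  i=13: a_13=1, p_13 = 1*40787 + 11234 = 52021, q_13 = 1*2959 + 815 = 3774.
Check: 52021^2 - 190*3774^2 = 2706184441 - 2706184440 = 1, so (x, y) = (52021, 3774) solves the equation, and by the theorem it is the least positive solution.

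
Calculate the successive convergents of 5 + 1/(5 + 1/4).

5/1, 26/5, 109/21

Using the convergent recurrence p_i = a_i*p_{i-1} + p_{i-2}, q_i = a_i*q_{i-1} + q_{i-2} with p_{-2}=0, p_{-1}=1, q_{-2}=1, q_{-1}=0:
  i=0: a_0=5, p_0 = 5*1 + 0 = 5, q_0 = 5*0 + 1 = 1.
  i=1: a_1=5, p_1 = 5*5 + 1 = 26, q_1 = 5*1 + 0 = 5.
  i=2: a_2=4, p_2 = 4*26 + 5 = 109, q_2 = 4*5 + 1 = 21.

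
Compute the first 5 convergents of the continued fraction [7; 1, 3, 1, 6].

7/1, 8/1, 31/4, 39/5, 265/34

Using the convergent recurrence p_i = a_i*p_{i-1} + p_{i-2}, q_i = a_i*q_{i-1} + q_{i-2} with p_{-2}=0, p_{-1}=1, q_{-2}=1, q_{-1}=0:
  i=0: a_0=7, p_0 = 7*1 + 0 = 7, q_0 = 7*0 + 1 = 1.
  i=1: a_1=1, p_1 = 1*7 + 1 = 8, q_1 = 1*1 + 0 = 1.
  i=2: a_2=3, p_2 = 3*8 + 7 = 31, q_2 = 3*1 + 1 = 4.
  i=3: a_3=1, p_3 = 1*31 + 8 = 39, q_3 = 1*4 + 1 = 5.
  i=4: a_4=6, p_4 = 6*39 + 31 = 265, q_4 = 6*5 + 4 = 34.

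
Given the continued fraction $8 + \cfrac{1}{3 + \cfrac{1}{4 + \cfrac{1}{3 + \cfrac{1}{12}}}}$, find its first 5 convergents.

8/1, 25/3, 108/13, 349/42, 4296/517

Using the convergent recurrence p_i = a_i*p_{i-1} + p_{i-2}, q_i = a_i*q_{i-1} + q_{i-2} with p_{-2}=0, p_{-1}=1, q_{-2}=1, q_{-1}=0:
  i=0: a_0=8, p_0 = 8*1 + 0 = 8, q_0 = 8*0 + 1 = 1.
  i=1: a_1=3, p_1 = 3*8 + 1 = 25, q_1 = 3*1 + 0 = 3.
  i=2: a_2=4, p_2 = 4*25 + 8 = 108, q_2 = 4*3 + 1 = 13.
  i=3: a_3=3, p_3 = 3*108 + 25 = 349, q_3 = 3*13 + 3 = 42.
  i=4: a_4=12, p_4 = 12*349 + 108 = 4296, q_4 = 12*42 + 13 = 517.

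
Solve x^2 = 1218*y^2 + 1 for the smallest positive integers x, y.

(x, y) = (349, 10)

First expand sqrt(1218) as a continued fraction. With x_i = (sqrt(1218) + m_i)/d_i and (m_0, d_0) = (0, 1): a_0 = floor(sqrt(1218)) = 34, since 34^2 = 1156 <= 1218 < 1225 = 35^2.
Iterate m_{i+1} = d_i*a_i - m_i, d_{i+1} = (1218 - m_{i+1}^2)/d_i, a_{i+1} = floor((a_0 + m_{i+1})/d_{i+1}):
  m_1 = 1*34 - 0 = 34, d_1 = (1218 - 34^2)/1 = 62/1 = 62, a_1 = floor((34 + 34)/62) = 1.
  m_2 = 62*1 - 34 = 28, d_2 = (1218 - 28^2)/62 = 434/62 = 7, a_2 = floor((34 + 28)/7) = 8.
  m_3 = 7*8 - 28 = 28, d_3 = (1218 - 28^2)/7 = 434/7 = 62, a_3 = floor((34 + 28)/62) = 1.
  m_4 = 62*1 - 28 = 34, d_4 = (1218 - 34^2)/62 = 62/62 = 1, a_4 = floor((34 + 34)/1) = 68.
  m_5 = 1*68 - 34 = 34, d_5 = (1218 - 34^2)/1 = 62/1 = 62: (m_5, d_5) = (m_1, d_1) = (34, 62), so from here the quotients repeat a_1, ..., a_4; the period length is 4.
So sqrt(1218) = [34; (1, 8, 1, 68)] with period length k = 4.
k is even, so the fundamental solution of x^2 - 1218y^2 = 1 is (p_{k-1}, q_{k-1}) = (p_3, q_3); compute convergents through index 3.
Convergents (p_i = a_i*p_{i-1} + p_{i-2}, q_i = a_i*q_{i-1} + q_{i-2} with p_{-2}=0, p_{-1}=1, q_{-2}=1, q_{-1}=0):
  i=0: a_0=34, p_0 = 34*1 + 0 = 34, q_0 = 34*0 + 1 = 1.
  i=1: a_1=1, p_1 = 1*34 + 1 = 35, q_1 = 1*1 + 0 = 1.
  i=2: a_2=8, p_2 = 8*35 + 34 = 314, q_2 = 8*1 + 1 = 9.
  i=3: a_3=1, p_3 = 1*314 + 35 = 349, q_3 = 1*9 + 1 = 10.
Check: 349^2 - 1218*10^2 = 121801 - 121800 = 1, so (x, y) = (349, 10) solves the equation, and by the theorem it is the least positive solution.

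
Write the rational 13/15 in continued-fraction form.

[0; 1, 6, 2]

Run the Euclidean algorithm on 13 and 15; the successive quotients are the partial quotients a_0, a_1, ... (each step inverts the fractional part left over by the previous one):
  13 = 0*15 + 13, so a_0 = 0.
  15 = 1*13 + 2, so a_1 = 1.
  13 = 6*2 + 1, so a_2 = 6.
  2 = 2*1 + 0, so a_3 = 2.
The remainder reaches 0 after 4 divisions, so the expansion has 4 partial quotients, read off in order.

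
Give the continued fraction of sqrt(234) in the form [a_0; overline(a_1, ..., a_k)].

[15; overline(3, 2, 1, 2, 1, 2, 3, 30)]

Write x_i = (sqrt(234) + m_i)/d_i with (m_0, d_0) = (0, 1). a_0 = floor(sqrt(234)) = 15, since 15^2 = 225 <= 234 < 256 = 16^2.
Iterate m_{i+1} = d_i*a_i - m_i, d_{i+1} = (234 - m_{i+1}^2)/d_i, a_{i+1} = floor((a_0 + m_{i+1})/d_{i+1}):
  m_1 = 1*15 - 0 = 15, d_1 = (234 - 15^2)/1 = 9/1 = 9, a_1 = floor((15 + 15)/9) = 3.
  m_2 = 9*3 - 15 = 12, d_2 = (234 - 12^2)/9 = 90/9 = 10, a_2 = floor((15 + 12)/10) = 2.
  m_3 = 10*2 - 12 = 8, d_3 = (234 - 8^2)/10 = 170/10 = 17, a_3 = floor((15 + 8)/17) = 1.
  m_4 = 17*1 - 8 = 9, d_4 = (234 - 9^2)/17 = 153/17 = 9, a_4 = floor((15 + 9)/9) = 2.
  m_5 = 9*2 - 9 = 9, d_5 = (234 - 9^2)/9 = 153/9 = 17, a_5 = floor((15 + 9)/17) = 1.
  m_6 = 17*1 - 9 = 8, d_6 = (234 - 8^2)/17 = 170/17 = 10, a_6 = floor((15 + 8)/10) = 2.
  m_7 = 10*2 - 8 = 12, d_7 = (234 - 12^2)/10 = 90/10 = 9, a_7 = floor((15 + 12)/9) = 3.
  m_8 = 9*3 - 12 = 15, d_8 = (234 - 15^2)/9 = 9/9 = 1, a_8 = floor((15 + 15)/1) = 30.
  m_9 = 1*30 - 15 = 15, d_9 = (234 - 15^2)/1 = 9/1 = 9: (m_9, d_9) = (m_1, d_1) = (15, 9), so from here the quotients repeat a_1, ..., a_8; the period length is 8.
Hence the expansion of sqrt(234) is a_0 = 15 followed by the repeating block 3, 2, 1, 2, 1, 2, 3, 30 (period 8).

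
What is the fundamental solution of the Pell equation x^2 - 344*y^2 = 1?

(x, y) = (10405, 561)

First expand sqrt(344) as a continued fraction. With x_i = (sqrt(344) + m_i)/d_i and (m_0, d_0) = (0, 1): a_0 = floor(sqrt(344)) = 18, since 18^2 = 324 <= 344 < 361 = 19^2.
Iterate m_{i+1} = d_i*a_i - m_i, d_{i+1} = (344 - m_{i+1}^2)/d_i, a_{i+1} = floor((a_0 + m_{i+1})/d_{i+1}):
  m_1 = 1*18 - 0 = 18, d_1 = (344 - 18^2)/1 = 20/1 = 20, a_1 = floor((18 + 18)/20) = 1.
  m_2 = 20*1 - 18 = 2, d_2 = (344 - 2^2)/20 = 340/20 = 17, a_2 = floor((18 + 2)/17) = 1.
  m_3 = 17*1 - 2 = 15, d_3 = (344 - 15^2)/17 = 119/17 = 7, a_3 = floor((18 + 15)/7) = 4.
  m_4 = 7*4 - 15 = 13, d_4 = (344 - 13^2)/7 = 175/7 = 25, a_4 = floor((18 + 13)/25) = 1.
  m_5 = 25*1 - 13 = 12, d_5 = (344 - 12^2)/25 = 200/25 = 8, a_5 = floor((18 + 12)/8) = 3.
  m_6 = 8*3 - 12 = 12, d_6 = (344 - 12^2)/8 = 200/8 = 25, a_6 = floor((18 + 12)/25) = 1.
  m_7 = 25*1 - 12 = 13, d_7 = (344 - 13^2)/25 = 175/25 = 7, a_7 = floor((18 + 13)/7) = 4.
  m_8 = 7*4 - 13 = 15, d_8 = (344 - 15^2)/7 = 119/7 = 17, a_8 = floor((18 + 15)/17) = 1.
  m_9 = 17*1 - 15 = 2, d_9 = (344 - 2^2)/17 = 340/17 = 20, a_9 = floor((18 + 2)/20) = 1.
  m_10 = 20*1 - 2 = 18, d_10 = (344 - 18^2)/20 = 20/20 = 1, a_10 = floor((18 + 18)/1) = 36.
  m_11 = 1*36 - 18 = 18, d_11 = (344 - 18^2)/1 = 20/1 = 20: (m_11, d_11) = (m_1, d_1) = (18, 20), so from here the quotients repeat a_1, ..., a_10; the period length is 10.
So sqrt(344) = [18; (1, 1, 4, 1, 3, 1, 4, 1, 1, 36)] with period length k = 10.
k is even, so the fundamental solution of x^2 - 344y^2 = 1 is (p_{k-1}, q_{k-1}) = (p_9, q_9); compute convergents through index 9.
Convergents (p_i = a_i*p_{i-1} + p_{i-2}, q_i = a_i*q_{i-1} + q_{i-2} with p_{-2}=0, p_{-1}=1, q_{-2}=1, q_{-1}=0):
  i=0: a_0=18, p_0 = 18*1 + 0 = 18, q_0 = 18*0 + 1 = 1.
  i=1: a_1=1, p_1 = 1*18 + 1 = 19, q_1 = 1*1 + 0 = 1.
  i=2: a_2=1, p_2 = 1*19 + 18 = 37, q_2 = 1*1 + 1 = 2.
  i=3: a_3=4, p_3 = 4*37 + 19 = 167, q_3 = 4*2 + 1 = 9.
  i=4: a_4=1, p_4 = 1*167 + 37 = 204, q_4 = 1*9 + 2 = 11.
  i=5: a_5=3, p_5 = 3*204 + 167 = 779, q_5 = 3*11 + 9 = 42.
  i=6: a_6=1, p_6 = 1*779 + 204 = 983, q_6 = 1*42 + 11 = 53.
  i=7: a_7=4, p_7 = 4*983 + 779 = 4711, q_7 = 4*53 + 42 = 254.
  i=8: a_8=1, p_8 = 1*4711 + 983 = 5694, q_8 = 1*254 + 53 = 307.
  i=9: a_9=1, p_9 = 1*5694 + 4711 = 10405, q_9 = 1*307 + 254 = 561.
Check: 10405^2 - 344*561^2 = 108264025 - 108264024 = 1, so (x, y) = (10405, 561) solves the equation, and by the theorem it is the least positive solution.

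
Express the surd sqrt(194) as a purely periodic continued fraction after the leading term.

Write x_i = (sqrt(194) + m_i)/d_i with (m_0, d_0) = (0, 1). a_0 = floor(sqrt(194)) = 13, since 13^2 = 169 <= 194 < 196 = 14^2.
Iterate m_{i+1} = d_i*a_i - m_i, d_{i+1} = (194 - m_{i+1}^2)/d_i, a_{i+1} = floor((a_0 + m_{i+1})/d_{i+1}):
  m_1 = 1*13 - 0 = 13, d_1 = (194 - 13^2)/1 = 25/1 = 25, a_1 = floor((13 + 13)/25) = 1.
  m_2 = 25*1 - 13 = 12, d_2 = (194 - 12^2)/25 = 50/25 = 2, a_2 = floor((13 + 12)/2) = 12.
  m_3 = 2*12 - 12 = 12, d_3 = (194 - 12^2)/2 = 50/2 = 25, a_3 = floor((13 + 12)/25) = 1.
  m_4 = 25*1 - 12 = 13, d_4 = (194 - 13^2)/25 = 25/25 = 1, a_4 = floor((13 + 13)/1) = 26.
  m_5 = 1*26 - 13 = 13, d_5 = (194 - 13^2)/1 = 25/1 = 25: (m_5, d_5) = (m_1, d_1) = (13, 25), so from here the quotients repeat a_1, ..., a_4; the period length is 4.
Hence the expansion of sqrt(194) is a_0 = 13 followed by the repeating block 1, 12, 1, 26 (period 4).

[13; (1, 12, 1, 26)]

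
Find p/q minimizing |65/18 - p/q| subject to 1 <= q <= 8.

18/5

Expand x = 65/18 as a continued fraction with the Euclidean algorithm:
  65 = 3*18 + 11, so a_0 = 3.
  18 = 1*11 + 7, so a_1 = 1.
  11 = 1*7 + 4, so a_2 = 1.
  7 = 1*4 + 3, so a_3 = 1.
  4 = 1*3 + 1, so a_4 = 1.
  3 = 3*1 + 0, so a_5 = 3.
so x = [3; 1, 1, 1, 1, 3].
Convergents (p_i = a_i*p_{i-1} + p_{i-2}, q_i = a_i*q_{i-1} + q_{i-2} with p_{-2}=0, p_{-1}=1, q_{-2}=1, q_{-1}=0), until the denominator exceeds 8:
  i=0: a_0=3, p_0 = 3*1 + 0 = 3, q_0 = 3*0 + 1 = 1.
  i=1: a_1=1, p_1 = 1*3 + 1 = 4, q_1 = 1*1 + 0 = 1.
  i=2: a_2=1, p_2 = 1*4 + 3 = 7, q_2 = 1*1 + 1 = 2.
  i=3: a_3=1, p_3 = 1*7 + 4 = 11, q_3 = 1*2 + 1 = 3.
  i=4: a_4=1, p_4 = 1*11 + 7 = 18, q_4 = 1*3 + 2 = 5.
  i=5: a_5=3, p_5 = 3*18 + 11 = 65, q_5 = 3*5 + 3 = 18.
q_5 = 18 > 8, so the last convergent with denominator <= 8 is p_4/q_4 = 18/5.
The closest fraction with denominator <= 8 is either p_4/q_4 or the intermediate fraction (k*p_4 + p_3)/(k*q_4 + q_3) with the largest k >= 1 whose denominator stays <= 8; these approach x as k grows, and every other convergent or intermediate fraction in range is farther away.
Largest k: floor((8 - q_3)/q_4) = floor((8 - 3)/5) = 1.
That gives (1*18 + 11)/(1*5 + 3) = 29/8.
Compare the errors: |x - 18/5| = |65*5 - 18*18|/(18*5) = 1/90, and |x - 29/8| = |65*8 - 29*18|/(18*8) = 2/144.
Cross-multiplying, 1*144 = 144 < 180 = 2*90, so 1/90 is smaller: the convergent 18/5 is closer to x than 29/8.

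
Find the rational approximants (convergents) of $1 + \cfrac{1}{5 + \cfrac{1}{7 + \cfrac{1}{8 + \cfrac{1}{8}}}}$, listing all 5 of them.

Using the convergent recurrence p_i = a_i*p_{i-1} + p_{i-2}, q_i = a_i*q_{i-1} + q_{i-2} with p_{-2}=0, p_{-1}=1, q_{-2}=1, q_{-1}=0:
  i=0: a_0=1, p_0 = 1*1 + 0 = 1, q_0 = 1*0 + 1 = 1.
  i=1: a_1=5, p_1 = 5*1 + 1 = 6, q_1 = 5*1 + 0 = 5.
  i=2: a_2=7, p_2 = 7*6 + 1 = 43, q_2 = 7*5 + 1 = 36.
  i=3: a_3=8, p_3 = 8*43 + 6 = 350, q_3 = 8*36 + 5 = 293.
  i=4: a_4=8, p_4 = 8*350 + 43 = 2843, q_4 = 8*293 + 36 = 2380.

1/1, 6/5, 43/36, 350/293, 2843/2380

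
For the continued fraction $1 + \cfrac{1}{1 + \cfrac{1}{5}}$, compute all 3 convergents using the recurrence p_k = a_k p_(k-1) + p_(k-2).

Using the convergent recurrence p_i = a_i*p_{i-1} + p_{i-2}, q_i = a_i*q_{i-1} + q_{i-2} with p_{-2}=0, p_{-1}=1, q_{-2}=1, q_{-1}=0:
  i=0: a_0=1, p_0 = 1*1 + 0 = 1, q_0 = 1*0 + 1 = 1.
  i=1: a_1=1, p_1 = 1*1 + 1 = 2, q_1 = 1*1 + 0 = 1.
  i=2: a_2=5, p_2 = 5*2 + 1 = 11, q_2 = 5*1 + 1 = 6.

1/1, 2/1, 11/6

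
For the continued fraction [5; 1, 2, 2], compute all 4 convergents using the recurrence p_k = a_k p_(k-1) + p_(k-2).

5/1, 6/1, 17/3, 40/7

Using the convergent recurrence p_i = a_i*p_{i-1} + p_{i-2}, q_i = a_i*q_{i-1} + q_{i-2} with p_{-2}=0, p_{-1}=1, q_{-2}=1, q_{-1}=0:
  i=0: a_0=5, p_0 = 5*1 + 0 = 5, q_0 = 5*0 + 1 = 1.
  i=1: a_1=1, p_1 = 1*5 + 1 = 6, q_1 = 1*1 + 0 = 1.
  i=2: a_2=2, p_2 = 2*6 + 5 = 17, q_2 = 2*1 + 1 = 3.
  i=3: a_3=2, p_3 = 2*17 + 6 = 40, q_3 = 2*3 + 1 = 7.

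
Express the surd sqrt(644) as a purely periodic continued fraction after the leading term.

[25; (2, 1, 1, 1, 6, 1, 1, 1, 2, 50)]

Write x_i = (sqrt(644) + m_i)/d_i with (m_0, d_0) = (0, 1). a_0 = floor(sqrt(644)) = 25, since 25^2 = 625 <= 644 < 676 = 26^2.
Iterate m_{i+1} = d_i*a_i - m_i, d_{i+1} = (644 - m_{i+1}^2)/d_i, a_{i+1} = floor((a_0 + m_{i+1})/d_{i+1}):
  m_1 = 1*25 - 0 = 25, d_1 = (644 - 25^2)/1 = 19/1 = 19, a_1 = floor((25 + 25)/19) = 2.
  m_2 = 19*2 - 25 = 13, d_2 = (644 - 13^2)/19 = 475/19 = 25, a_2 = floor((25 + 13)/25) = 1.
  m_3 = 25*1 - 13 = 12, d_3 = (644 - 12^2)/25 = 500/25 = 20, a_3 = floor((25 + 12)/20) = 1.
  m_4 = 20*1 - 12 = 8, d_4 = (644 - 8^2)/20 = 580/20 = 29, a_4 = floor((25 + 8)/29) = 1.
  m_5 = 29*1 - 8 = 21, d_5 = (644 - 21^2)/29 = 203/29 = 7, a_5 = floor((25 + 21)/7) = 6.
  m_6 = 7*6 - 21 = 21, d_6 = (644 - 21^2)/7 = 203/7 = 29, a_6 = floor((25 + 21)/29) = 1.
  m_7 = 29*1 - 21 = 8, d_7 = (644 - 8^2)/29 = 580/29 = 20, a_7 = floor((25 + 8)/20) = 1.
  m_8 = 20*1 - 8 = 12, d_8 = (644 - 12^2)/20 = 500/20 = 25, a_8 = floor((25 + 12)/25) = 1.
  m_9 = 25*1 - 12 = 13, d_9 = (644 - 13^2)/25 = 475/25 = 19, a_9 = floor((25 + 13)/19) = 2.
  m_10 = 19*2 - 13 = 25, d_10 = (644 - 25^2)/19 = 19/19 = 1, a_10 = floor((25 + 25)/1) = 50.
  m_11 = 1*50 - 25 = 25, d_11 = (644 - 25^2)/1 = 19/1 = 19: (m_11, d_11) = (m_1, d_1) = (25, 19), so from here the quotients repeat a_1, ..., a_10; the period length is 10.
Hence the expansion of sqrt(644) is a_0 = 25 followed by the repeating block 2, 1, 1, 1, 6, 1, 1, 1, 2, 50 (period 10).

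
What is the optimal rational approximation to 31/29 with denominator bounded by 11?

Expand x = 31/29 as a continued fraction with the Euclidean algorithm:
  31 = 1*29 + 2, so a_0 = 1.
  29 = 14*2 + 1, so a_1 = 14.
  2 = 2*1 + 0, so a_2 = 2.
so x = [1; 14, 2].
Convergents (p_i = a_i*p_{i-1} + p_{i-2}, q_i = a_i*q_{i-1} + q_{i-2} with p_{-2}=0, p_{-1}=1, q_{-2}=1, q_{-1}=0), until the denominator exceeds 11:
  i=0: a_0=1, p_0 = 1*1 + 0 = 1, q_0 = 1*0 + 1 = 1.
  i=1: a_1=14, p_1 = 14*1 + 1 = 15, q_1 = 14*1 + 0 = 14.
q_1 = 14 > 11, so the last convergent with denominator <= 11 is p_0/q_0 = 1/1.
The closest fraction with denominator <= 11 is either p_0/q_0 or the intermediate fraction (k*p_0 + p_{-1})/(k*q_0 + q_{-1}) with the largest k >= 1 whose denominator stays <= 11; these approach x as k grows, and every other convergent or intermediate fraction in range is farther away.
Largest k: floor((11 - q_{-1})/q_0) = floor((11 - 0)/1) = 11 (using the seeds p_{-1} = 1, q_{-1} = 0).
That gives (11*1 + 1)/(11*1 + 0) = 12/11.
Compare the errors: |x - 1/1| = |31*1 - 1*29|/(29*1) = 2/29, and |x - 12/11| = |31*11 - 12*29|/(29*11) = 7/319.
Cross-multiplying, 7*29 = 203 < 638 = 2*319, so 7/319 is smaller: the intermediate fraction 12/11 is closer to x than 1/1.

12/11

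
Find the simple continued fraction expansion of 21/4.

[5; 4]

Run the Euclidean algorithm on 21 and 4; the successive quotients are the partial quotients a_0, a_1, ... (each step inverts the fractional part left over by the previous one):
  21 = 5*4 + 1, so a_0 = 5.
  4 = 4*1 + 0, so a_1 = 4.
The remainder reaches 0 after 2 divisions, so the expansion has 2 partial quotients, read off in order.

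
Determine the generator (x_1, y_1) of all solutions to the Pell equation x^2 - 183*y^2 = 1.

(x, y) = (487, 36)

First expand sqrt(183) as a continued fraction. With x_i = (sqrt(183) + m_i)/d_i and (m_0, d_0) = (0, 1): a_0 = floor(sqrt(183)) = 13, since 13^2 = 169 <= 183 < 196 = 14^2.
Iterate m_{i+1} = d_i*a_i - m_i, d_{i+1} = (183 - m_{i+1}^2)/d_i, a_{i+1} = floor((a_0 + m_{i+1})/d_{i+1}):
  m_1 = 1*13 - 0 = 13, d_1 = (183 - 13^2)/1 = 14/1 = 14, a_1 = floor((13 + 13)/14) = 1.
  m_2 = 14*1 - 13 = 1, d_2 = (183 - 1^2)/14 = 182/14 = 13, a_2 = floor((13 + 1)/13) = 1.
  m_3 = 13*1 - 1 = 12, d_3 = (183 - 12^2)/13 = 39/13 = 3, a_3 = floor((13 + 12)/3) = 8.
  m_4 = 3*8 - 12 = 12, d_4 = (183 - 12^2)/3 = 39/3 = 13, a_4 = floor((13 + 12)/13) = 1.
  m_5 = 13*1 - 12 = 1, d_5 = (183 - 1^2)/13 = 182/13 = 14, a_5 = floor((13 + 1)/14) = 1.
  m_6 = 14*1 - 1 = 13, d_6 = (183 - 13^2)/14 = 14/14 = 1, a_6 = floor((13 + 13)/1) = 26.
  m_7 = 1*26 - 13 = 13, d_7 = (183 - 13^2)/1 = 14/1 = 14: (m_7, d_7) = (m_1, d_1) = (13, 14), so from here the quotients repeat a_1, ..., a_6; the period length is 6.
So sqrt(183) = [13; (1, 1, 8, 1, 1, 26)] with period length k = 6.
k is even, so the fundamental solution of x^2 - 183y^2 = 1 is (p_{k-1}, q_{k-1}) = (p_5, q_5); compute convergents through index 5.
Convergents (p_i = a_i*p_{i-1} + p_{i-2}, q_i = a_i*q_{i-1} + q_{i-2} with p_{-2}=0, p_{-1}=1, q_{-2}=1, q_{-1}=0):
  i=0: a_0=13, p_0 = 13*1 + 0 = 13, q_0 = 13*0 + 1 = 1.
  i=1: a_1=1, p_1 = 1*13 + 1 = 14, q_1 = 1*1 + 0 = 1.
  i=2: a_2=1, p_2 = 1*14 + 13 = 27, q_2 = 1*1 + 1 = 2.
  i=3: a_3=8, p_3 = 8*27 + 14 = 230, q_3 = 8*2 + 1 = 17.
  i=4: a_4=1, p_4 = 1*230 + 27 = 257, q_4 = 1*17 + 2 = 19.
  i=5: a_5=1, p_5 = 1*257 + 230 = 487, q_5 = 1*19 + 17 = 36.
Check: 487^2 - 183*36^2 = 237169 - 237168 = 1, so (x, y) = (487, 36) solves the equation, and by the theorem it is the least positive solution.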